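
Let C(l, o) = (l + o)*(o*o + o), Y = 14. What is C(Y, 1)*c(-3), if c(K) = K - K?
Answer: 0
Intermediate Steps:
c(K) = 0
C(l, o) = (l + o)*(o + o**2) (C(l, o) = (l + o)*(o**2 + o) = (l + o)*(o + o**2))
C(Y, 1)*c(-3) = (1*(14 + 1 + 1**2 + 14*1))*0 = (1*(14 + 1 + 1 + 14))*0 = (1*30)*0 = 30*0 = 0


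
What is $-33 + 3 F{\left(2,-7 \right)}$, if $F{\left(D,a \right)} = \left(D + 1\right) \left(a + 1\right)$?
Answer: $-87$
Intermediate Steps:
$F{\left(D,a \right)} = \left(1 + D\right) \left(1 + a\right)$
$-33 + 3 F{\left(2,-7 \right)} = -33 + 3 \left(1 + 2 - 7 + 2 \left(-7\right)\right) = -33 + 3 \left(1 + 2 - 7 - 14\right) = -33 + 3 \left(-18\right) = -33 - 54 = -87$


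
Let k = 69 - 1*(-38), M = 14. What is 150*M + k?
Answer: 2207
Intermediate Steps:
k = 107 (k = 69 + 38 = 107)
150*M + k = 150*14 + 107 = 2100 + 107 = 2207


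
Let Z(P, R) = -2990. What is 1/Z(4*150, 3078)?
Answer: -1/2990 ≈ -0.00033445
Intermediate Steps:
1/Z(4*150, 3078) = 1/(-2990) = -1/2990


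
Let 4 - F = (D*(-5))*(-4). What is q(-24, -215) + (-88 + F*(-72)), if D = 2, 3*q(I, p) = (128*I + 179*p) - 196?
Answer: -34241/3 ≈ -11414.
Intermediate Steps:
q(I, p) = -196/3 + 128*I/3 + 179*p/3 (q(I, p) = ((128*I + 179*p) - 196)/3 = (-196 + 128*I + 179*p)/3 = -196/3 + 128*I/3 + 179*p/3)
F = -36 (F = 4 - 2*(-5)*(-4) = 4 - (-10)*(-4) = 4 - 1*40 = 4 - 40 = -36)
q(-24, -215) + (-88 + F*(-72)) = (-196/3 + (128/3)*(-24) + (179/3)*(-215)) + (-88 - 36*(-72)) = (-196/3 - 1024 - 38485/3) + (-88 + 2592) = -41753/3 + 2504 = -34241/3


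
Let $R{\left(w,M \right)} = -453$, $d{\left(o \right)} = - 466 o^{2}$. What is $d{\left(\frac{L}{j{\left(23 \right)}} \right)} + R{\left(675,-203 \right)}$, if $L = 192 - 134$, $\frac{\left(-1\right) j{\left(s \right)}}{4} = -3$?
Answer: $- \frac{204107}{18} \approx -11339.0$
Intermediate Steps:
$j{\left(s \right)} = 12$ ($j{\left(s \right)} = \left(-4\right) \left(-3\right) = 12$)
$L = 58$
$d{\left(\frac{L}{j{\left(23 \right)}} \right)} + R{\left(675,-203 \right)} = - 466 \left(\frac{58}{12}\right)^{2} - 453 = - 466 \left(58 \cdot \frac{1}{12}\right)^{2} - 453 = - 466 \left(\frac{29}{6}\right)^{2} - 453 = \left(-466\right) \frac{841}{36} - 453 = - \frac{195953}{18} - 453 = - \frac{204107}{18}$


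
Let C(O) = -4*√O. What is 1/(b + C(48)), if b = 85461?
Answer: 28487/2434527251 + 16*√3/7303581753 ≈ 1.1705e-5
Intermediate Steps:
1/(b + C(48)) = 1/(85461 - 16*√3)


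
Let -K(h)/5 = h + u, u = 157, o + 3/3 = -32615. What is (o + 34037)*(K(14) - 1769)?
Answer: -3728704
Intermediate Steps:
o = -32616 (o = -1 - 32615 = -32616)
K(h) = -785 - 5*h (K(h) = -5*(h + 157) = -5*(157 + h) = -785 - 5*h)
(o + 34037)*(K(14) - 1769) = (-32616 + 34037)*((-785 - 5*14) - 1769) = 1421*((-785 - 70) - 1769) = 1421*(-855 - 1769) = 1421*(-2624) = -3728704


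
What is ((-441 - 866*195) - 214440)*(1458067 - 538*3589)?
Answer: 181443229065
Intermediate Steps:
((-441 - 866*195) - 214440)*(1458067 - 538*3589) = ((-441 - 168870) - 214440)*(1458067 - 1930882) = (-169311 - 214440)*(-472815) = -383751*(-472815) = 181443229065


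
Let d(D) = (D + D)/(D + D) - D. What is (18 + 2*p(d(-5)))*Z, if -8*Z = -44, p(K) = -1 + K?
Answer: 154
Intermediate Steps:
d(D) = 1 - D (d(D) = (2*D)/((2*D)) - D = (2*D)*(1/(2*D)) - D = 1 - D)
Z = 11/2 (Z = -⅛*(-44) = 11/2 ≈ 5.5000)
(18 + 2*p(d(-5)))*Z = (18 + 2*(-1 + (1 - 1*(-5))))*(11/2) = (18 + 2*(-1 + (1 + 5)))*(11/2) = (18 + 2*(-1 + 6))*(11/2) = (18 + 2*5)*(11/2) = (18 + 10)*(11/2) = 28*(11/2) = 154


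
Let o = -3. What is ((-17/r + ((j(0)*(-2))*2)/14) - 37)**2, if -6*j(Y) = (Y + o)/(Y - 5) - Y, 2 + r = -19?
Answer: 14417209/11025 ≈ 1307.7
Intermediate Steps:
r = -21 (r = -2 - 19 = -21)
j(Y) = Y/6 - (-3 + Y)/(6*(-5 + Y)) (j(Y) = -((Y - 3)/(Y - 5) - Y)/6 = -((-3 + Y)/(-5 + Y) - Y)/6 = -(-Y + (-3 + Y)/(-5 + Y))/6 = Y/6 - (-3 + Y)/(6*(-5 + Y)))
((-17/r + ((j(0)*(-2))*2)/14) - 37)**2 = ((-17/(-21) + ((((3 + 0**2 - 6*0)/(6*(-5 + 0)))*(-2))*2)/14) - 37)**2 = ((-17*(-1/21) + ((((1/6)*(3 + 0 + 0)/(-5))*(-2))*2)*(1/14)) - 37)**2 = ((17/21 + ((((1/6)*(-1/5)*3)*(-2))*2)*(1/14)) - 37)**2 = ((17/21 + (-1/10*(-2)*2)*(1/14)) - 37)**2 = ((17/21 + ((1/5)*2)*(1/14)) - 37)**2 = ((17/21 + (2/5)*(1/14)) - 37)**2 = ((17/21 + 1/35) - 37)**2 = (88/105 - 37)**2 = (-3797/105)**2 = 14417209/11025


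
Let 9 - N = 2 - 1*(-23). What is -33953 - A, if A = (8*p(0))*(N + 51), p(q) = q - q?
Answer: -33953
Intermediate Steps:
N = -16 (N = 9 - (2 - 1*(-23)) = 9 - (2 + 23) = 9 - 1*25 = 9 - 25 = -16)
p(q) = 0
A = 0 (A = (8*0)*(-16 + 51) = 0*35 = 0)
-33953 - A = -33953 - 1*0 = -33953 + 0 = -33953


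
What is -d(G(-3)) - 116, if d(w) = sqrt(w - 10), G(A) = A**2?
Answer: -116 - I ≈ -116.0 - 1.0*I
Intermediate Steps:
d(w) = sqrt(-10 + w)
-d(G(-3)) - 116 = -sqrt(-10 + (-3)**2) - 116 = -sqrt(-10 + 9) - 116 = -sqrt(-1) - 116 = -I - 116 = -116 - I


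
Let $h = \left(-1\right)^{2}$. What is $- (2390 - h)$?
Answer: $-2389$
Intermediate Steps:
$h = 1$
$- (2390 - h) = - (2390 - 1) = \left(-1\right) 2389 = -2389$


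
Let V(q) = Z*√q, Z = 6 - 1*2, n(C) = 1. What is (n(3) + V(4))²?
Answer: 81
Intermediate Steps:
Z = 4 (Z = 6 - 2 = 4)
V(q) = 4*√q
(n(3) + V(4))² = (1 + 4*√4)² = (1 + 4*2)² = (1 + 8)² = 9² = 81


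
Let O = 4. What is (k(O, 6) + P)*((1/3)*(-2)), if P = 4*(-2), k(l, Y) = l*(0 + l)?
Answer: -16/3 ≈ -5.3333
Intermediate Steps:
k(l, Y) = l² (k(l, Y) = l*l = l²)
P = -8
(k(O, 6) + P)*((1/3)*(-2)) = (4² - 8)*((1/3)*(-2)) = (16 - 8)*((1*(⅓))*(-2)) = 8*((⅓)*(-2)) = 8*(-⅔) = -16/3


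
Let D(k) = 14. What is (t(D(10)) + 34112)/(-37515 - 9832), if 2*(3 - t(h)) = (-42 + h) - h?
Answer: -34136/47347 ≈ -0.72097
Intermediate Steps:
t(h) = 24 (t(h) = 3 - ((-42 + h) - h)/2 = 3 - 1/2*(-42) = 3 + 21 = 24)
(t(D(10)) + 34112)/(-37515 - 9832) = (24 + 34112)/(-37515 - 9832) = 34136/(-47347) = 34136*(-1/47347) = -34136/47347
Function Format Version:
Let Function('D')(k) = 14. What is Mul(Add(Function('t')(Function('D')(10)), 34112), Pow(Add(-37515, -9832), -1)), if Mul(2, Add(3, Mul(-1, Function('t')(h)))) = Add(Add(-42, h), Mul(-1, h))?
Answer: Rational(-34136, 47347) ≈ -0.72097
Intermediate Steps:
Function('t')(h) = 24 (Function('t')(h) = Add(3, Mul(Rational(-1, 2), Add(Add(-42, h), Mul(-1, h)))) = Add(3, Mul(Rational(-1, 2), -42)) = Add(3, 21) = 24)
Mul(Add(Function('t')(Function('D')(10)), 34112), Pow(Add(-37515, -9832), -1)) = Mul(Add(24, 34112), Pow(Add(-37515, -9832), -1)) = Mul(34136, Pow(-47347, -1)) = Mul(34136, Rational(-1, 47347)) = Rational(-34136, 47347)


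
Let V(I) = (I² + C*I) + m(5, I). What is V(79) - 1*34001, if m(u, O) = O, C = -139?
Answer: -38662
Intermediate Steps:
V(I) = I² - 138*I (V(I) = (I² - 139*I) + I = I² - 138*I)
V(79) - 1*34001 = 79*(-138 + 79) - 1*34001 = 79*(-59) - 34001 = -4661 - 34001 = -38662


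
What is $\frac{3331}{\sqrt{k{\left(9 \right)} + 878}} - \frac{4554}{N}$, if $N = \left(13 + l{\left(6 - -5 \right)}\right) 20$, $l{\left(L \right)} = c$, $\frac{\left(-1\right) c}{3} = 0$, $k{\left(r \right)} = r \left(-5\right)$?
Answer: $- \frac{2277}{130} + \frac{3331 \sqrt{17}}{119} \approx 97.897$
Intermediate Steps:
$k{\left(r \right)} = - 5 r$
$c = 0$ ($c = \left(-3\right) 0 = 0$)
$l{\left(L \right)} = 0$
$N = 260$ ($N = \left(13 + 0\right) 20 = 13 \cdot 20 = 260$)
$\frac{3331}{\sqrt{k{\left(9 \right)} + 878}} - \frac{4554}{N} = \frac{3331}{\sqrt{\left(-5\right) 9 + 878}} - \frac{4554}{260} = \frac{3331}{\sqrt{-45 + 878}} - \frac{2277}{130} = \frac{3331}{\sqrt{833}} - \frac{2277}{130} = \frac{3331}{7 \sqrt{17}} - \frac{2277}{130} = 3331 \frac{\sqrt{17}}{119} - \frac{2277}{130} = \frac{3331 \sqrt{17}}{119} - \frac{2277}{130} = - \frac{2277}{130} + \frac{3331 \sqrt{17}}{119}$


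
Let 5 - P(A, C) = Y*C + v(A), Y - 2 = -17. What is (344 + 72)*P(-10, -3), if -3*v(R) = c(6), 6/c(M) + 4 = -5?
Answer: -150592/9 ≈ -16732.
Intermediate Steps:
c(M) = -⅔ (c(M) = 6/(-4 - 5) = 6/(-9) = 6*(-⅑) = -⅔)
v(R) = 2/9 (v(R) = -⅓*(-⅔) = 2/9)
Y = -15 (Y = 2 - 17 = -15)
P(A, C) = 43/9 + 15*C (P(A, C) = 5 - (-15*C + 2/9) = 5 - (2/9 - 15*C) = 5 + (-2/9 + 15*C) = 43/9 + 15*C)
(344 + 72)*P(-10, -3) = (344 + 72)*(43/9 + 15*(-3)) = 416*(43/9 - 45) = 416*(-362/9) = -150592/9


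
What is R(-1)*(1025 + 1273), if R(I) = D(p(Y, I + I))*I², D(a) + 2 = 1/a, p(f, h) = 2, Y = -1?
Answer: -3447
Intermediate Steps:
D(a) = -2 + 1/a
R(I) = -3*I²/2 (R(I) = (-2 + 1/2)*I² = (-2 + ½)*I² = -3*I²/2)
R(-1)*(1025 + 1273) = (-3/2*(-1)²)*(1025 + 1273) = -3/2*1*2298 = -3/2*2298 = -3447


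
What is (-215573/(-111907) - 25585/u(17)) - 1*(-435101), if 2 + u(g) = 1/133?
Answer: 2656785888367/5931071 ≈ 4.4794e+5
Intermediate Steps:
u(g) = -265/133 (u(g) = -2 + 1/133 = -265/133)
(-215573/(-111907) - 25585/u(17)) - 1*(-435101) = (-215573/(-111907) - 25585/(-265/133)) - 1*(-435101) = (-215573*(-1/111907) - 25585*(-133/265)) + 435101 = (215573/111907 + 680561/53) + 435101 = 76170965196/5931071 + 435101 = 2656785888367/5931071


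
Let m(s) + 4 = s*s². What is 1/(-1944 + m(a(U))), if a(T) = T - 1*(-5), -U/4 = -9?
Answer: 1/66973 ≈ 1.4931e-5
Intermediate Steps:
U = 36 (U = -4*(-9) = 36)
a(T) = 5 + T (a(T) = T + 5 = 5 + T)
m(s) = -4 + s³ (m(s) = -4 + s*s² = -4 + s³)
1/(-1944 + m(a(U))) = 1/(-1944 + (-4 + (5 + 36)³)) = 1/(-1944 + (-4 + 41³)) = 1/(-1944 + (-4 + 68921)) = 1/(-1944 + 68917) = 1/66973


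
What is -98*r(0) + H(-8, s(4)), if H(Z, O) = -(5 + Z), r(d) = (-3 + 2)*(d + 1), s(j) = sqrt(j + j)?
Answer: 101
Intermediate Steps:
s(j) = sqrt(2)*sqrt(j) (s(j) = sqrt(2*j) = sqrt(2)*sqrt(j))
r(d) = -1 - d (r(d) = -(1 + d) = -1 - d)
H(Z, O) = -5 - Z
-98*r(0) + H(-8, s(4)) = -98*(-1 - 1*0) + (-5 - 1*(-8)) = -98*(-1 + 0) + (-5 + 8) = -98*(-1) + 3 = 98 + 3 = 101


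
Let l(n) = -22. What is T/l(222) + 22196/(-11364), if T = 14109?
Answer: -40205747/62502 ≈ -643.27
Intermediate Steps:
T/l(222) + 22196/(-11364) = 14109/(-22) + 22196/(-11364) = 14109*(-1/22) + 22196*(-1/11364) = -14109/22 - 5549/2841 = -40205747/62502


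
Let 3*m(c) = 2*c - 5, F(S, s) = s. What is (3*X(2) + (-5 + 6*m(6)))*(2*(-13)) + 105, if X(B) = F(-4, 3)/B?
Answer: -246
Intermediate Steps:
m(c) = -5/3 + 2*c/3 (m(c) = (2*c - 5)/3 = (-5 + 2*c)/3 = -5/3 + 2*c/3)
X(B) = 3/B
(3*X(2) + (-5 + 6*m(6)))*(2*(-13)) + 105 = (3*(3/2) + (-5 + 6*(-5/3 + (2/3)*6)))*(2*(-13)) + 105 = (3*(3*(1/2)) + (-5 + 6*(-5/3 + 4)))*(-26) + 105 = (3*(3/2) + (-5 + 6*(7/3)))*(-26) + 105 = (9/2 + (-5 + 14))*(-26) + 105 = (9/2 + 9)*(-26) + 105 = (27/2)*(-26) + 105 = -351 + 105 = -246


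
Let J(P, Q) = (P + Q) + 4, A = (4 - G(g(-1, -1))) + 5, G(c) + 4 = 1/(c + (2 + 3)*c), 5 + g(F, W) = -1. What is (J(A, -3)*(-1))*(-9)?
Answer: 505/4 ≈ 126.25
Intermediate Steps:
g(F, W) = -6 (g(F, W) = -5 - 1 = -6)
G(c) = -4 + 1/(6*c) (G(c) = -4 + 1/(c + (2 + 3)*c) = -4 + 1/(c + 5*c) = -4 + 1/(6*c))
A = 469/36 (A = (4 - (-4 + (1/6)/(-6))) + 5 = (4 - (-4 + (1/6)*(-1/6))) + 5 = (4 - (-4 - 1/36)) + 5 = (4 - 1*(-145/36)) + 5 = (4 + 145/36) + 5 = 289/36 + 5 = 469/36 ≈ 13.028)
J(P, Q) = 4 + P + Q
(J(A, -3)*(-1))*(-9) = ((4 + 469/36 - 3)*(-1))*(-9) = ((505/36)*(-1))*(-9) = -505/36*(-9) = 505/4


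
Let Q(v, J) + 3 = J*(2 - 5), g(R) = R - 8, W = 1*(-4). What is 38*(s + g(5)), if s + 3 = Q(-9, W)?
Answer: 114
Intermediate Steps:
W = -4
g(R) = -8 + R
Q(v, J) = -3 - 3*J (Q(v, J) = -3 + J*(2 - 5) = -3 + J*(-3) = -3 - 3*J)
s = 6 (s = -3 + (-3 - 3*(-4)) = -3 + (-3 + 12) = -3 + 9 = 6)
38*(s + g(5)) = 38*(6 + (-8 + 5)) = 38*(6 - 3) = 38*3 = 114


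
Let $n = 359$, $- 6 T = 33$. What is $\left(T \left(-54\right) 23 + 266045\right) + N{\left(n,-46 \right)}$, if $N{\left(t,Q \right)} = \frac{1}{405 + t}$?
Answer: $\frac{208477265}{764} \approx 2.7288 \cdot 10^{5}$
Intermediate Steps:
$T = - \frac{11}{2}$ ($T = \left(- \frac{1}{6}\right) 33 = - \frac{11}{2} \approx -5.5$)
$\left(T \left(-54\right) 23 + 266045\right) + N{\left(n,-46 \right)} = \left(\left(- \frac{11}{2}\right) \left(-54\right) 23 + 266045\right) + \frac{1}{405 + 359} = \left(297 \cdot 23 + 266045\right) + \frac{1}{764} = \left(6831 + 266045\right) + \frac{1}{764} = 272876 + \frac{1}{764} = \frac{208477265}{764}$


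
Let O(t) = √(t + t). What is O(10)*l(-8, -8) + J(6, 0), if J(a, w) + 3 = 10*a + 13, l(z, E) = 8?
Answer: 70 + 16*√5 ≈ 105.78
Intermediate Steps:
J(a, w) = 10 + 10*a (J(a, w) = -3 + (10*a + 13) = -3 + (13 + 10*a) = 10 + 10*a)
O(t) = √2*√t (O(t) = √(2*t) = √2*√t)
O(10)*l(-8, -8) + J(6, 0) = (√2*√10)*8 + (10 + 10*6) = (2*√5)*8 + (10 + 60) = 16*√5 + 70 = 70 + 16*√5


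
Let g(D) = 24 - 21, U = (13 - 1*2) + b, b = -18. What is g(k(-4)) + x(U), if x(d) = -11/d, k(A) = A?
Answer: 32/7 ≈ 4.5714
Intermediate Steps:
U = -7 (U = (13 - 1*2) - 18 = (13 - 2) - 18 = 11 - 18 = -7)
g(D) = 3
g(k(-4)) + x(U) = 3 - 11/(-7) = 3 - 11*(-⅐) = 3 + 11/7 = 32/7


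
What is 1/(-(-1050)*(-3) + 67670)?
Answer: 1/64520 ≈ 1.5499e-5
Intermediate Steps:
1/(-(-1050)*(-3) + 67670) = 1/(-1050*3 + 67670) = 1/(-3150 + 67670) = 1/64520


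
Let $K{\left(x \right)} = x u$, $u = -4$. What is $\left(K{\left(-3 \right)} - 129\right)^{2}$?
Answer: $13689$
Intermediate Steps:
$K{\left(x \right)} = - 4 x$ ($K{\left(x \right)} = x \left(-4\right) = - 4 x$)
$\left(K{\left(-3 \right)} - 129\right)^{2} = \left(\left(-4\right) \left(-3\right) - 129\right)^{2} = \left(12 - 129\right)^{2} = \left(-117\right)^{2} = 13689$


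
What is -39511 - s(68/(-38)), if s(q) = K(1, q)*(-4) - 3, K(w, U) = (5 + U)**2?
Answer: -14247504/361 ≈ -39467.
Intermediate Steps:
s(q) = -3 - 4*(5 + q)**2 (s(q) = (5 + q)**2*(-4) - 3 = -4*(5 + q)**2 - 3 = -3 - 4*(5 + q)**2)
-39511 - s(68/(-38)) = -39511 - (-3 - 4*(5 + 68/(-38))**2) = -39511 - (-3 - 4*(5 + 68*(-1/38))**2) = -39511 - (-3 - 4*(5 - 34/19)**2) = -39511 - (-3 - 4*(61/19)**2) = -39511 - (-3 - 4*3721/361) = -39511 - (-3 - 14884/361) = -39511 - 1*(-15967/361) = -39511 + 15967/361 = -14247504/361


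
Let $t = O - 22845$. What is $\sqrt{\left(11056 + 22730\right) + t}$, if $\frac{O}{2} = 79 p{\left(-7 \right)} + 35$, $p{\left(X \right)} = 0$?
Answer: $11 \sqrt{91} \approx 104.93$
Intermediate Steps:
$O = 70$ ($O = 2 \left(79 \cdot 0 + 35\right) = 2 \left(0 + 35\right) = 2 \cdot 35 = 70$)
$t = -22775$ ($t = 70 - 22845 = -22775$)
$\sqrt{\left(11056 + 22730\right) + t} = \sqrt{\left(11056 + 22730\right) - 22775} = \sqrt{33786 - 22775} = \sqrt{11011} = 11 \sqrt{91}$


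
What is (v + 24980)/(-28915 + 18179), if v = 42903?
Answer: -67883/10736 ≈ -6.3229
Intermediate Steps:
(v + 24980)/(-28915 + 18179) = (42903 + 24980)/(-28915 + 18179) = 67883/(-10736) = 67883*(-1/10736) = -67883/10736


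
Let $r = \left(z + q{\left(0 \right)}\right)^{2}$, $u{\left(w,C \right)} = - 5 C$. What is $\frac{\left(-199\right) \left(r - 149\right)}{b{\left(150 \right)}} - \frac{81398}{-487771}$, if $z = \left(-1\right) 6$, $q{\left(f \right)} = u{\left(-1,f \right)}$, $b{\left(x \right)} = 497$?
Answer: $\frac{11008961283}{242422187} \approx 45.412$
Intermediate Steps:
$q{\left(f \right)} = - 5 f$
$z = -6$
$r = 36$ ($r = \left(-6 - 0\right)^{2} = \left(-6 + 0\right)^{2} = \left(-6\right)^{2} = 36$)
$\frac{\left(-199\right) \left(r - 149\right)}{b{\left(150 \right)}} - \frac{81398}{-487771} = \frac{\left(-199\right) \left(36 - 149\right)}{497} - \frac{81398}{-487771} = \left(-199\right) \left(-113\right) \frac{1}{497} - - \frac{81398}{487771} = 22487 \cdot \frac{1}{497} + \frac{81398}{487771} = \frac{22487}{497} + \frac{81398}{487771} = \frac{11008961283}{242422187}$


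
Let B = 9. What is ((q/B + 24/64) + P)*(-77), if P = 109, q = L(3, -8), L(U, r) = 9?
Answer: -67991/8 ≈ -8498.9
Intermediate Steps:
q = 9
((q/B + 24/64) + P)*(-77) = ((9/9 + 24/64) + 109)*(-77) = ((9*(⅑) + 24*(1/64)) + 109)*(-77) = ((1 + 3/8) + 109)*(-77) = (11/8 + 109)*(-77) = (883/8)*(-77) = -67991/8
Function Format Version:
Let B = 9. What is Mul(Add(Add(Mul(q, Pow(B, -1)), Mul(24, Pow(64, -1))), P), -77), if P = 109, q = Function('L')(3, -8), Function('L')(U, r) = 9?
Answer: Rational(-67991, 8) ≈ -8498.9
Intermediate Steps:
q = 9
Mul(Add(Add(Mul(q, Pow(B, -1)), Mul(24, Pow(64, -1))), P), -77) = Mul(Add(Add(Mul(9, Pow(9, -1)), Mul(24, Pow(64, -1))), 109), -77) = Mul(Add(Add(Mul(9, Rational(1, 9)), Mul(24, Rational(1, 64))), 109), -77) = Mul(Add(Add(1, Rational(3, 8)), 109), -77) = Mul(Add(Rational(11, 8), 109), -77) = Mul(Rational(883, 8), -77) = Rational(-67991, 8)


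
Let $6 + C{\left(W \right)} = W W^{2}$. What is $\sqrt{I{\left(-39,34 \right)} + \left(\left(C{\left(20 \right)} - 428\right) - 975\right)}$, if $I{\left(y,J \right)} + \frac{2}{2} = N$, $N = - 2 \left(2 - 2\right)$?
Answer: $\sqrt{6590} \approx 81.179$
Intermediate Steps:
$N = 0$ ($N = \left(-2\right) 0 = 0$)
$I{\left(y,J \right)} = -1$ ($I{\left(y,J \right)} = -1 + 0 = -1$)
$C{\left(W \right)} = -6 + W^{3}$ ($C{\left(W \right)} = -6 + W W^{2} = -6 + W^{3}$)
$\sqrt{I{\left(-39,34 \right)} + \left(\left(C{\left(20 \right)} - 428\right) - 975\right)} = \sqrt{-1 - -6591} = \sqrt{-1 + \left(\left(\left(-6 + 8000\right) - 428\right) - 975\right)} = \sqrt{-1 + \left(\left(7994 - 428\right) - 975\right)} = \sqrt{-1 + \left(7566 - 975\right)} = \sqrt{-1 + 6591} = \sqrt{6590}$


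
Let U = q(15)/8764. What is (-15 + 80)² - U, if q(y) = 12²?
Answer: 9256939/2191 ≈ 4225.0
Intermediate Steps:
q(y) = 144
U = 36/2191 (U = 144/8764 = 144*(1/8764) = 36/2191 ≈ 0.016431)
(-15 + 80)² - U = (-15 + 80)² - 1*36/2191 = 65² - 36/2191 = 4225 - 36/2191 = 9256939/2191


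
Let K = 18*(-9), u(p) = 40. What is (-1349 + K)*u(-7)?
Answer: -60440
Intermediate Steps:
K = -162
(-1349 + K)*u(-7) = (-1349 - 162)*40 = -1511*40 = -60440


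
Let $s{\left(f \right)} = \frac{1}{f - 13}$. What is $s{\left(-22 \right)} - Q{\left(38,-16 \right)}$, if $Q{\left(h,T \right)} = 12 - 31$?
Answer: $\frac{664}{35} \approx 18.971$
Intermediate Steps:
$s{\left(f \right)} = \frac{1}{-13 + f}$
$Q{\left(h,T \right)} = -19$
$s{\left(-22 \right)} - Q{\left(38,-16 \right)} = \frac{1}{-13 - 22} - -19 = \frac{1}{-35} + 19 = - \frac{1}{35} + 19 = \frac{664}{35}$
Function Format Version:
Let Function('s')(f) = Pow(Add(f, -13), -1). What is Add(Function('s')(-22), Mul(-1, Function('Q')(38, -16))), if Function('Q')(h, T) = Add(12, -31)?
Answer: Rational(664, 35) ≈ 18.971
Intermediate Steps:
Function('s')(f) = Pow(Add(-13, f), -1)
Function('Q')(h, T) = -19
Add(Function('s')(-22), Mul(-1, Function('Q')(38, -16))) = Add(Pow(Add(-13, -22), -1), Mul(-1, -19)) = Add(Pow(-35, -1), 19) = Add(Rational(-1, 35), 19) = Rational(664, 35)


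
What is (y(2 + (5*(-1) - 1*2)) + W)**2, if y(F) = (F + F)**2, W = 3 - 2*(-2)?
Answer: 11449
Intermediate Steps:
W = 7 (W = 3 + 4 = 7)
y(F) = 4*F**2 (y(F) = (2*F)**2 = 4*F**2)
(y(2 + (5*(-1) - 1*2)) + W)**2 = (4*(2 + (5*(-1) - 1*2))**2 + 7)**2 = (4*(2 + (-5 - 2))**2 + 7)**2 = (4*(2 - 7)**2 + 7)**2 = (4*(-5)**2 + 7)**2 = (4*25 + 7)**2 = (100 + 7)**2 = 107**2 = 11449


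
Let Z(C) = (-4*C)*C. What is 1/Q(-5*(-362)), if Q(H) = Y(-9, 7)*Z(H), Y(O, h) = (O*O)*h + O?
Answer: -1/7312255200 ≈ -1.3676e-10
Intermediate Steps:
Z(C) = -4*C²
Y(O, h) = O + h*O² (Y(O, h) = O²*h + O = h*O² + O = O + h*O²)
Q(H) = -2232*H² (Q(H) = (-9*(1 - 9*7))*(-4*H²) = (-9*(1 - 63))*(-4*H²) = (-9*(-62))*(-4*H²) = 558*(-4*H²) = -2232*H²)
1/Q(-5*(-362)) = 1/(-2232*(-5*(-362))²) = 1/(-2232*1810²) = 1/(-2232*3276100) = 1/(-7312255200) = -1/7312255200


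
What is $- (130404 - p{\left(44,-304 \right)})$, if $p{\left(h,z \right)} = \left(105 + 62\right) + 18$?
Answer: $-130219$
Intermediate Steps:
$p{\left(h,z \right)} = 185$ ($p{\left(h,z \right)} = 167 + 18 = 185$)
$- (130404 - p{\left(44,-304 \right)}) = - (130404 - 185) = \left(-1\right) 130219 = -130219$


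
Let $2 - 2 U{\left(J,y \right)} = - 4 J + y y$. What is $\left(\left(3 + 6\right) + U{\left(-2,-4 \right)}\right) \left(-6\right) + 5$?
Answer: $17$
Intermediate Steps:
$U{\left(J,y \right)} = 1 + 2 J - \frac{y^{2}}{2}$ ($U{\left(J,y \right)} = 1 - \frac{- 4 J + y y}{2} = 1 - \frac{- 4 J + y^{2}}{2} = 1 - \frac{y^{2} - 4 J}{2} = 1 + \left(2 J - \frac{y^{2}}{2}\right) = 1 + 2 J - \frac{y^{2}}{2}$)
$\left(\left(3 + 6\right) + U{\left(-2,-4 \right)}\right) \left(-6\right) + 5 = \left(\left(3 + 6\right) + \left(1 + 2 \left(-2\right) - \frac{\left(-4\right)^{2}}{2}\right)\right) \left(-6\right) + 5 = \left(9 - 11\right) \left(-6\right) + 5 = \left(-2\right) \left(-6\right) + 5 = 12 + 5 = 17$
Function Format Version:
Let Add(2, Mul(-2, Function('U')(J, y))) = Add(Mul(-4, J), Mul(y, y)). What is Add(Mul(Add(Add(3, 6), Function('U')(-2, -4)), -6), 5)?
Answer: 17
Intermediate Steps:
Function('U')(J, y) = Add(1, Mul(2, J), Mul(Rational(-1, 2), Pow(y, 2))) (Function('U')(J, y) = Add(1, Mul(Rational(-1, 2), Add(Mul(-4, J), Mul(y, y)))) = Add(1, Mul(Rational(-1, 2), Add(Mul(-4, J), Pow(y, 2)))) = Add(1, Mul(Rational(-1, 2), Add(Pow(y, 2), Mul(-4, J)))) = Add(1, Add(Mul(2, J), Mul(Rational(-1, 2), Pow(y, 2)))) = Add(1, Mul(2, J), Mul(Rational(-1, 2), Pow(y, 2))))
Add(Mul(Add(Add(3, 6), Function('U')(-2, -4)), -6), 5) = Add(Mul(Add(Add(3, 6), Add(1, Mul(2, -2), Mul(Rational(-1, 2), Pow(-4, 2)))), -6), 5) = Add(Mul(Add(9, Add(1, -4, Mul(Rational(-1, 2), 16))), -6), 5) = Add(Mul(Add(9, Add(1, -4, -8)), -6), 5) = Add(Mul(Add(9, -11), -6), 5) = Add(Mul(-2, -6), 5) = Add(12, 5) = 17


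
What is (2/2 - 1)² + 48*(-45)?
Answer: -2160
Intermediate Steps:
(2/2 - 1)² + 48*(-45) = (2*(½) - 1)² - 2160 = (1 - 1)² - 2160 = 0² - 2160 = 0 - 2160 = -2160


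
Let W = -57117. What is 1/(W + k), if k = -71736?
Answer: -1/128853 ≈ -7.7608e-6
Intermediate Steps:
1/(W + k) = 1/(-57117 - 71736) = 1/(-128853) = -1/128853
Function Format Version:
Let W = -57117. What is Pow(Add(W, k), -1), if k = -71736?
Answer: Rational(-1, 128853) ≈ -7.7608e-6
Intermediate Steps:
Pow(Add(W, k), -1) = Pow(Add(-57117, -71736), -1) = Pow(-128853, -1) = Rational(-1, 128853)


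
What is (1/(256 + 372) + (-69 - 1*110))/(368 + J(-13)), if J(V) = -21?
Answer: -112411/217916 ≈ -0.51585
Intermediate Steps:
(1/(256 + 372) + (-69 - 1*110))/(368 + J(-13)) = (1/(256 + 372) + (-69 - 1*110))/(368 - 21) = (1/628 + (-69 - 110))/347 = (1/628 - 179)*(1/347) = -112411/628*1/347 = -112411/217916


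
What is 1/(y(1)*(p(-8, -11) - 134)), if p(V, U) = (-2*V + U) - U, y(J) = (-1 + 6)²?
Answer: -1/2950 ≈ -0.00033898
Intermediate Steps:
y(J) = 25 (y(J) = 5² = 25)
p(V, U) = -2*V (p(V, U) = (U - 2*V) - U = -2*V)
1/(y(1)*(p(-8, -11) - 134)) = 1/(25*(-2*(-8) - 134)) = 1/(25*(16 - 134)) = 1/(25*(-118)) = 1/(-2950) = -1/2950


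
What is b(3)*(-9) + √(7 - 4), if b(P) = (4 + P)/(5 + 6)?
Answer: -63/11 + √3 ≈ -3.9952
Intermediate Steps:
b(P) = 4/11 + P/11 (b(P) = (4 + P)/11 = (4 + P)*(1/11) = 4/11 + P/11)
b(3)*(-9) + √(7 - 4) = (4/11 + (1/11)*3)*(-9) + √(7 - 4) = (4/11 + 3/11)*(-9) + √3 = (7/11)*(-9) + √3 = -63/11 + √3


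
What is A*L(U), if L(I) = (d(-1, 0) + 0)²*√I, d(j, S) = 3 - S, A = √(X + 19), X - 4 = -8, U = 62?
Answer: 9*√930 ≈ 274.46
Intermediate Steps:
X = -4 (X = 4 - 8 = -4)
A = √15 (A = √(-4 + 19) = √15 ≈ 3.8730)
L(I) = 9*√I (L(I) = ((3 - 1*0) + 0)²*√I = ((3 + 0) + 0)²*√I = (3 + 0)²*√I = 3²*√I = 9*√I)
A*L(U) = √15*(9*√62) = 9*√930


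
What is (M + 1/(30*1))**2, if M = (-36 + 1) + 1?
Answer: 1038361/900 ≈ 1153.7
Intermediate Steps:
M = -34 (M = -35 + 1 = -34)
(M + 1/(30*1))**2 = (-34 + 1/(30*1))**2 = (-34 + 1/30)**2 = (-1019/30)**2 = 1038361/900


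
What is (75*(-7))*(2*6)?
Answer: -6300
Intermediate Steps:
(75*(-7))*(2*6) = -525*12 = -6300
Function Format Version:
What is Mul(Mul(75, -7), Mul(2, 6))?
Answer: -6300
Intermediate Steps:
Mul(Mul(75, -7), Mul(2, 6)) = Mul(-525, 12) = -6300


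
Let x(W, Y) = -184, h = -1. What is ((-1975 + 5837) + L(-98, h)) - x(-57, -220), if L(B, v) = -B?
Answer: 4144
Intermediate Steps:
((-1975 + 5837) + L(-98, h)) - x(-57, -220) = ((-1975 + 5837) - 1*(-98)) - 1*(-184) = (3862 + 98) + 184 = 3960 + 184 = 4144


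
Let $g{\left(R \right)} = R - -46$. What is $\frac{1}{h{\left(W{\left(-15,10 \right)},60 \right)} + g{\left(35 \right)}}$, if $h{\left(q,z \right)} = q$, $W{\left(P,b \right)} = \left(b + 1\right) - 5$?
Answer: $\frac{1}{87} \approx 0.011494$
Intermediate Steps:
$g{\left(R \right)} = 46 + R$ ($g{\left(R \right)} = R + 46 = 46 + R$)
$W{\left(P,b \right)} = -4 + b$ ($W{\left(P,b \right)} = \left(1 + b\right) - 5 = -4 + b$)
$\frac{1}{h{\left(W{\left(-15,10 \right)},60 \right)} + g{\left(35 \right)}} = \frac{1}{\left(-4 + 10\right) + \left(46 + 35\right)} = \frac{1}{6 + 81} = \frac{1}{87}$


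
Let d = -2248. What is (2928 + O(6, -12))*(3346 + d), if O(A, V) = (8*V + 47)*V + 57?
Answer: 3923154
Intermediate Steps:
O(A, V) = 57 + V*(47 + 8*V) (O(A, V) = (47 + 8*V)*V + 57 = V*(47 + 8*V) + 57 = 57 + V*(47 + 8*V))
(2928 + O(6, -12))*(3346 + d) = (2928 + (57 + 8*(-12)² + 47*(-12)))*(3346 - 2248) = (2928 + (57 + 8*144 - 564))*1098 = (2928 + (57 + 1152 - 564))*1098 = (2928 + 645)*1098 = 3573*1098 = 3923154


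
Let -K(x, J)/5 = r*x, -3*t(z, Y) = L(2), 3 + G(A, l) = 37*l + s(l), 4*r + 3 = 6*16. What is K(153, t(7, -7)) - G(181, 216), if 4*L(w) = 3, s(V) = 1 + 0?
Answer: -103105/4 ≈ -25776.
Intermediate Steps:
s(V) = 1
r = 93/4 (r = -¾ + (6*16)/4 = -¾ + (¼)*96 = -¾ + 24 = 93/4 ≈ 23.250)
L(w) = ¾ (L(w) = (¼)*3 = ¾)
G(A, l) = -2 + 37*l (G(A, l) = -3 + (37*l + 1) = -3 + (1 + 37*l) = -2 + 37*l)
t(z, Y) = -¼ (t(z, Y) = -⅓*¾ = -¼)
K(x, J) = -465*x/4
K(153, t(7, -7)) - G(181, 216) = -465/4*153 - (-2 + 37*216) = -71145/4 - (-2 + 7992) = -71145/4 - 1*7990 = -71145/4 - 7990 = -103105/4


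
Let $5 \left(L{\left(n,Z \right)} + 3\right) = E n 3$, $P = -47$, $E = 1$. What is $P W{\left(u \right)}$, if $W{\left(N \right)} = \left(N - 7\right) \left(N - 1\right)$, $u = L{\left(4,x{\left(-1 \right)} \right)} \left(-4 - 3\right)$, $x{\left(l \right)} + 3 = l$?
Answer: $\frac{10528}{25} \approx 421.12$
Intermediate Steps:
$x{\left(l \right)} = -3 + l$
$L{\left(n,Z \right)} = -3 + \frac{3 n}{5}$ ($L{\left(n,Z \right)} = -3 + \frac{1 n 3}{5} = -3 + \frac{n 3}{5} = -3 + \frac{3 n}{5}$)
$u = \frac{21}{5}$ ($u = \left(-3 + \frac{3}{5} \cdot 4\right) \left(-4 - 3\right) = \left(-3 + \frac{12}{5}\right) \left(-7\right) = \left(- \frac{3}{5}\right) \left(-7\right) = \frac{21}{5} \approx 4.2$)
$W{\left(N \right)} = \left(-1 + N\right) \left(-7 + N\right)$ ($W{\left(N \right)} = \left(-7 + N\right) \left(-1 + N\right) = \left(-1 + N\right) \left(-7 + N\right)$)
$P W{\left(u \right)} = - 47 \left(7 + \left(\frac{21}{5}\right)^{2} - \frac{168}{5}\right) = - 47 \left(7 + \frac{441}{25} - \frac{168}{5}\right) = \left(-47\right) \left(- \frac{224}{25}\right) = \frac{10528}{25}$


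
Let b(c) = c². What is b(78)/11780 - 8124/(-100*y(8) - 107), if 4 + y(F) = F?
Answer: 8232109/497705 ≈ 16.540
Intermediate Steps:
y(F) = -4 + F
b(78)/11780 - 8124/(-100*y(8) - 107) = 78²/11780 - 8124/(-100*(-4 + 8) - 107) = 6084*(1/11780) - 8124/(-100*4 - 107) = 1521/2945 - 8124/(-400 - 107) = 1521/2945 - 8124/(-507) = 1521/2945 - 8124*(-1/507) = 1521/2945 + 2708/169 = 8232109/497705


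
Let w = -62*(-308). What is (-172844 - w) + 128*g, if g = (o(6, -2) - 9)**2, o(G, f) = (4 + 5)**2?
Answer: 471612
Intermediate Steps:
w = 19096
o(G, f) = 81 (o(G, f) = 9**2 = 81)
g = 5184 (g = (81 - 9)**2 = 72**2 = 5184)
(-172844 - w) + 128*g = (-172844 - 1*19096) + 128*5184 = (-172844 - 19096) + 663552 = -191940 + 663552 = 471612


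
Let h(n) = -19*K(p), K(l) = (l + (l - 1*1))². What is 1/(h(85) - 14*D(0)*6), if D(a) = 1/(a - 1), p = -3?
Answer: -1/847 ≈ -0.0011806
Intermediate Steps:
D(a) = 1/(-1 + a)
K(l) = (-1 + 2*l)² (K(l) = (l + (l - 1))² = (l + (-1 + l))² = (-1 + 2*l)²)
h(n) = -931 (h(n) = -19*(-1 + 2*(-3))² = -19*(-1 - 6)² = -19*(-7)² = -19*49 = -931)
1/(h(85) - 14*D(0)*6) = 1/(-931 - 14/(-1 + 0)*6) = 1/(-931 - 14/(-1)*6) = 1/(-931 - 14*(-1)*6) = 1/(-931 + 14*6) = 1/(-931 + 84) = 1/(-847) = -1/847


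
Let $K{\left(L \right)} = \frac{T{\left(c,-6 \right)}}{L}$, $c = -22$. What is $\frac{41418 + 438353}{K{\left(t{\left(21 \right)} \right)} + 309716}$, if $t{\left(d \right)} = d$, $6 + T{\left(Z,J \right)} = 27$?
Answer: $\frac{479771}{309717} \approx 1.5491$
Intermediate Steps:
$T{\left(Z,J \right)} = 21$ ($T{\left(Z,J \right)} = -6 + 27 = 21$)
$K{\left(L \right)} = \frac{21}{L}$
$\frac{41418 + 438353}{K{\left(t{\left(21 \right)} \right)} + 309716} = \frac{41418 + 438353}{\frac{21}{21} + 309716} = \frac{479771}{21 \cdot \frac{1}{21} + 309716} = \frac{479771}{1 + 309716} = \frac{479771}{309717}$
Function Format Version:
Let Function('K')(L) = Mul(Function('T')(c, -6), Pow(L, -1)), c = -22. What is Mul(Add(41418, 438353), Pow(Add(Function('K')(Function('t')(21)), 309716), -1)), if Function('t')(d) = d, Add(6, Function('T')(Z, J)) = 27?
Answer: Rational(479771, 309717) ≈ 1.5491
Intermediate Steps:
Function('T')(Z, J) = 21 (Function('T')(Z, J) = Add(-6, 27) = 21)
Function('K')(L) = Mul(21, Pow(L, -1))
Mul(Add(41418, 438353), Pow(Add(Function('K')(Function('t')(21)), 309716), -1)) = Mul(Add(41418, 438353), Pow(Add(Mul(21, Pow(21, -1)), 309716), -1)) = Mul(479771, Pow(Add(Mul(21, Rational(1, 21)), 309716), -1)) = Mul(479771, Pow(Add(1, 309716), -1)) = Mul(479771, Pow(309717, -1)) = Mul(479771, Rational(1, 309717)) = Rational(479771, 309717)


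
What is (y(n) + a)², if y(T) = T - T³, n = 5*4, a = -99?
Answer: 65270241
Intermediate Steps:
n = 20
(y(n) + a)² = ((20 - 1*20³) - 99)² = ((20 - 1*8000) - 99)² = ((20 - 8000) - 99)² = (-7980 - 99)² = (-8079)² = 65270241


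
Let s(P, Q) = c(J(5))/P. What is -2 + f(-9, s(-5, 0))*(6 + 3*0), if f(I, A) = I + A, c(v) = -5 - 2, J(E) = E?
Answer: -238/5 ≈ -47.600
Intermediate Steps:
c(v) = -7
s(P, Q) = -7/P
f(I, A) = A + I
-2 + f(-9, s(-5, 0))*(6 + 3*0) = -2 + (-7/(-5) - 9)*(6 + 3*0) = -2 + (-7*(-⅕) - 9)*(6 + 0) = -2 + (7/5 - 9)*6 = -2 - 38/5*6 = -2 - 228/5 = -238/5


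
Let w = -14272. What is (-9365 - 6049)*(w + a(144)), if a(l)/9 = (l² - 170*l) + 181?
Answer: 714269346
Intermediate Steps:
a(l) = 1629 - 1530*l + 9*l² (a(l) = 9*((l² - 170*l) + 181) = 9*(181 + l² - 170*l) = 1629 - 1530*l + 9*l²)
(-9365 - 6049)*(w + a(144)) = (-9365 - 6049)*(-14272 + (1629 - 1530*144 + 9*144²)) = -15414*(-14272 + (1629 - 220320 + 9*20736)) = -15414*(-14272 + (1629 - 220320 + 186624)) = -15414*(-14272 - 32067) = -15414*(-46339) = 714269346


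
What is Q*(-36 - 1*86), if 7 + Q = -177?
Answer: 22448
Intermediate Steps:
Q = -184 (Q = -7 - 177 = -184)
Q*(-36 - 1*86) = -184*(-36 - 1*86) = -184*(-36 - 86) = -184*(-122) = 22448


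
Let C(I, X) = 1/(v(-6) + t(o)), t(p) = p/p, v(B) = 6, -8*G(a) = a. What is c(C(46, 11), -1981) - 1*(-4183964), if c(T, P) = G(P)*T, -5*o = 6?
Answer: 33471995/8 ≈ 4.1840e+6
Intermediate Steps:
o = -6/5 (o = -1/5*6 = -6/5 ≈ -1.2000)
G(a) = -a/8
t(p) = 1
C(I, X) = 1/7 (C(I, X) = 1/(6 + 1) = 1/7)
c(T, P) = -P*T/8 (c(T, P) = (-P/8)*T = -P*T/8)
c(C(46, 11), -1981) - 1*(-4183964) = -1/8*(-1981)*1/7 - 1*(-4183964) = 283/8 + 4183964 = 33471995/8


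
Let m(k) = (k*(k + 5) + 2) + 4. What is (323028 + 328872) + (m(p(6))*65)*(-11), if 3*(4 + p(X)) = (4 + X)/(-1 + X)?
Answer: 5864240/9 ≈ 6.5158e+5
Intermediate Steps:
p(X) = -4 + (4 + X)/(3*(-1 + X)) (p(X) = -4 + ((4 + X)/(-1 + X))/3 = -4 + (4 + X)/(3*(-1 + X)))
m(k) = 6 + k*(5 + k) (m(k) = (k*(5 + k) + 2) + 4 = (2 + k*(5 + k)) + 4 = 6 + k*(5 + k))
(323028 + 328872) + (m(p(6))*65)*(-11) = (323028 + 328872) + ((6 + ((16 - 11*6)/(3*(-1 + 6)))² + 5*((16 - 11*6)/(3*(-1 + 6))))*65)*(-11) = 651900 + ((6 + ((⅓)*(16 - 66)/5)² + 5*((⅓)*(16 - 66)/5))*65)*(-11) = 651900 + ((6 + ((⅓)*(⅕)*(-50))² + 5*((⅓)*(⅕)*(-50)))*65)*(-11) = 651900 + ((6 + (-10/3)² + 5*(-10/3))*65)*(-11) = 651900 + ((6 + 100/9 - 50/3)*65)*(-11) = 651900 + ((4/9)*65)*(-11) = 651900 + (260/9)*(-11) = 651900 - 2860/9 = 5864240/9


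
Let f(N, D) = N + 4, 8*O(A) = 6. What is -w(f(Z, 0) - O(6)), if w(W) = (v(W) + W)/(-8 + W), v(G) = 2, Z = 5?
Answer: -41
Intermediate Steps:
O(A) = ¾ (O(A) = (⅛)*6 = ¾)
f(N, D) = 4 + N
w(W) = (2 + W)/(-8 + W)
-w(f(Z, 0) - O(6)) = -(2 + ((4 + 5) - 1*¾))/(-8 + ((4 + 5) - 1*¾)) = -(2 + (9 - ¾))/(-8 + (9 - ¾)) = -(2 + 33/4)/(-8 + 33/4) = -41/(¼*4) = -4*41/4 = -1*41 = -41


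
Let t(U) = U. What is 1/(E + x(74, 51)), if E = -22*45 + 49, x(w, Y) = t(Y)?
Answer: -1/890 ≈ -0.0011236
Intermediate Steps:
x(w, Y) = Y
E = -941 (E = -990 + 49 = -941)
1/(E + x(74, 51)) = 1/(-941 + 51) = 1/(-890) = -1/890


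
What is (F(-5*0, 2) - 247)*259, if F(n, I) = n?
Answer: -63973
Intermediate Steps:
(F(-5*0, 2) - 247)*259 = (-5*0 - 247)*259 = (0 - 247)*259 = -247*259 = -63973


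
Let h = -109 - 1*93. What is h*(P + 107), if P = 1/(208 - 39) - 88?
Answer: -648824/169 ≈ -3839.2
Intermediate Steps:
h = -202 (h = -109 - 93 = -202)
P = -14871/169 (P = 1/169 - 88 = -14871/169 ≈ -87.994)
h*(P + 107) = -202*(-14871/169 + 107) = -202*3212/169 = -648824/169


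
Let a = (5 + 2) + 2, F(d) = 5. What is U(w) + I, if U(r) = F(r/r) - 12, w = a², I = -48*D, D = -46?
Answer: 2201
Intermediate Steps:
a = 9 (a = 7 + 2 = 9)
I = 2208 (I = -48*(-46) = 2208)
w = 81 (w = 9² = 81)
U(r) = -7 (U(r) = 5 - 12 = -7)
U(w) + I = -7 + 2208 = 2201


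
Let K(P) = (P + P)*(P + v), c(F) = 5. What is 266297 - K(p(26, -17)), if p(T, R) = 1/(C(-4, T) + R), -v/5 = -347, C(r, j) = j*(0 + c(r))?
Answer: 3399954281/12769 ≈ 2.6627e+5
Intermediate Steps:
C(r, j) = 5*j (C(r, j) = j*(0 + 5) = j*5 = 5*j)
v = 1735 (v = -5*(-347) = 1735)
p(T, R) = 1/(R + 5*T) (p(T, R) = 1/(5*T + R) = 1/(R + 5*T))
K(P) = 2*P*(1735 + P) (K(P) = (P + P)*(P + 1735) = (2*P)*(1735 + P) = 2*P*(1735 + P))
266297 - K(p(26, -17)) = 266297 - 2*(1735 + 1/(-17 + 5*26))/(-17 + 5*26) = 266297 - 2*(1735 + 1/(-17 + 130))/(-17 + 130) = 266297 - 2*(1735 + 1/113)/113 = 266297 - 2*196056/(113*113) = 266297 - 1*392112/12769 = 266297 - 392112/12769 = 3399954281/12769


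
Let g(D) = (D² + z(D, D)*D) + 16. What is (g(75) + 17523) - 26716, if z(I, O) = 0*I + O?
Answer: 2073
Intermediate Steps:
z(I, O) = O (z(I, O) = 0 + O = O)
g(D) = 16 + 2*D² (g(D) = (D² + D*D) + 16 = (D² + D²) + 16 = 2*D² + 16 = 16 + 2*D²)
(g(75) + 17523) - 26716 = ((16 + 2*75²) + 17523) - 26716 = ((16 + 2*5625) + 17523) - 26716 = ((16 + 11250) + 17523) - 26716 = (11266 + 17523) - 26716 = 28789 - 26716 = 2073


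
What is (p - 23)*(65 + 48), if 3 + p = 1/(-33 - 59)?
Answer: -270409/92 ≈ -2939.2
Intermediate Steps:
p = -277/92 (p = -3 + 1/(-33 - 59) = -3 + 1/(-92) = -3 - 1/92 = -277/92 ≈ -3.0109)
(p - 23)*(65 + 48) = (-277/92 - 23)*(65 + 48) = -2393/92*113 = -270409/92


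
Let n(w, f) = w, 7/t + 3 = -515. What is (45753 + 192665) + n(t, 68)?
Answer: 17642931/74 ≈ 2.3842e+5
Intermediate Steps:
t = -1/74 (t = 7/(-3 - 515) = 7/(-518) = 7*(-1/518) = -1/74 ≈ -0.013514)
(45753 + 192665) + n(t, 68) = (45753 + 192665) - 1/74 = 238418 - 1/74 = 17642931/74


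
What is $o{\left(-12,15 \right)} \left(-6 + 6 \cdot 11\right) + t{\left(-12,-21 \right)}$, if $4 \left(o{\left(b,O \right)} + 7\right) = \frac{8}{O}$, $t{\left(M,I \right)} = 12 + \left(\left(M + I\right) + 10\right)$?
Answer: $-423$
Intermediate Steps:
$t{\left(M,I \right)} = 22 + I + M$ ($t{\left(M,I \right)} = 12 + \left(\left(I + M\right) + 10\right) = 12 + \left(10 + I + M\right) = 22 + I + M$)
$o{\left(b,O \right)} = -7 + \frac{2}{O}$ ($o{\left(b,O \right)} = -7 + \frac{8 \frac{1}{O}}{4} = -7 + \frac{2}{O}$)
$o{\left(-12,15 \right)} \left(-6 + 6 \cdot 11\right) + t{\left(-12,-21 \right)} = \left(-7 + \frac{2}{15}\right) \left(-6 + 6 \cdot 11\right) - 11 = \left(-7 + 2 \cdot \frac{1}{15}\right) \left(-6 + 66\right) - 11 = \left(-7 + \frac{2}{15}\right) 60 - 11 = \left(- \frac{103}{15}\right) 60 - 11 = -412 - 11 = -423$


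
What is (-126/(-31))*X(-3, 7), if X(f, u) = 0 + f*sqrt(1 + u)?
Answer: -756*sqrt(2)/31 ≈ -34.489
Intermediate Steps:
X(f, u) = f*sqrt(1 + u)
(-126/(-31))*X(-3, 7) = (-126/(-31))*(-3*sqrt(1 + 7)) = (-126*(-1)/31)*(-6*sqrt(2)) = (-9*(-14/31))*(-6*sqrt(2)) = 126*(-6*sqrt(2))/31 = -756*sqrt(2)/31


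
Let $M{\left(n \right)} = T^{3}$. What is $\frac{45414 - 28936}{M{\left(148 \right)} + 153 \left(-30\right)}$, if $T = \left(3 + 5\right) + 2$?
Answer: $- \frac{8239}{1795} \approx -4.59$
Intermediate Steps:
$T = 10$ ($T = 8 + 2 = 10$)
$M{\left(n \right)} = 1000$ ($M{\left(n \right)} = 10^{3} = 1000$)
$\frac{45414 - 28936}{M{\left(148 \right)} + 153 \left(-30\right)} = \frac{45414 - 28936}{1000 + 153 \left(-30\right)} = \frac{16478}{1000 - 4590} = \frac{16478}{-3590} = 16478 \left(- \frac{1}{3590}\right) = - \frac{8239}{1795}$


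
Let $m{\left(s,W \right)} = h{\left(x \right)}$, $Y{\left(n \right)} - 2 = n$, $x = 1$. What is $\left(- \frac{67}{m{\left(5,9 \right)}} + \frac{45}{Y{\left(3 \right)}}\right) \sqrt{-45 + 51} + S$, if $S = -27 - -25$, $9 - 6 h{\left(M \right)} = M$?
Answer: $-2 - \frac{165 \sqrt{6}}{4} \approx -103.04$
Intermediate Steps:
$Y{\left(n \right)} = 2 + n$
$h{\left(M \right)} = \frac{3}{2} - \frac{M}{6}$
$m{\left(s,W \right)} = \frac{4}{3}$ ($m{\left(s,W \right)} = \frac{3}{2} - \frac{1}{6} = \frac{4}{3}$)
$S = -2$ ($S = -27 + 25 = -2$)
$\left(- \frac{67}{m{\left(5,9 \right)}} + \frac{45}{Y{\left(3 \right)}}\right) \sqrt{-45 + 51} + S = \left(- \frac{67}{\frac{4}{3}} + \frac{45}{2 + 3}\right) \sqrt{-45 + 51} - 2 = \left(\left(-67\right) \frac{3}{4} + \frac{45}{5}\right) \sqrt{6} - 2 = \left(- \frac{201}{4} + 45 \cdot \frac{1}{5}\right) \sqrt{6} - 2 = \left(- \frac{201}{4} + 9\right) \sqrt{6} - 2 = - \frac{165 \sqrt{6}}{4} - 2 = -2 - \frac{165 \sqrt{6}}{4}$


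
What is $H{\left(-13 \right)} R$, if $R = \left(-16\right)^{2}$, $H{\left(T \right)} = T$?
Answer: $-3328$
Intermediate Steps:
$R = 256$
$H{\left(-13 \right)} R = \left(-13\right) 256 = -3328$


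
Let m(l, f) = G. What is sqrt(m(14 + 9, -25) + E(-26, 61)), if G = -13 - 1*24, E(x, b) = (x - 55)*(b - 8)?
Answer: I*sqrt(4330) ≈ 65.803*I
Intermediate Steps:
E(x, b) = (-55 + x)*(-8 + b)
G = -37 (G = -13 - 24 = -37)
m(l, f) = -37
sqrt(m(14 + 9, -25) + E(-26, 61)) = sqrt(-37 + (440 - 55*61 - 8*(-26) + 61*(-26))) = sqrt(-37 + (440 - 3355 + 208 - 1586)) = sqrt(-37 - 4293) = sqrt(-4330) = I*sqrt(4330)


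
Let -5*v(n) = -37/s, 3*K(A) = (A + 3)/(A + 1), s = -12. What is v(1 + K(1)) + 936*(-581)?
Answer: -32628997/60 ≈ -5.4382e+5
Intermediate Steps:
K(A) = (3 + A)/(3*(1 + A)) (K(A) = ((A + 3)/(A + 1))/3 = ((3 + A)/(1 + A))/3 = (3 + A)/(3*(1 + A)))
v(n) = -37/60 (v(n) = -(-37)/(5*(-12)) = -(-37)*(-1)/(5*12) = -⅕*37/12 = -37/60)
v(1 + K(1)) + 936*(-581) = -37/60 + 936*(-581) = -37/60 - 543816 = -32628997/60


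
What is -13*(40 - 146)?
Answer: 1378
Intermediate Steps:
-13*(40 - 146) = -13*(-106) = 1378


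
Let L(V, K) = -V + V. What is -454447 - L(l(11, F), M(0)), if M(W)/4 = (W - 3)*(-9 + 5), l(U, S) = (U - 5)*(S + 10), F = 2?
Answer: -454447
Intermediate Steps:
l(U, S) = (-5 + U)*(10 + S)
M(W) = 48 - 16*W (M(W) = 4*((W - 3)*(-9 + 5)) = 4*((-3 + W)*(-4)) = 4*(12 - 4*W) = 48 - 16*W)
L(V, K) = 0
-454447 - L(l(11, F), M(0)) = -454447 - 1*0 = -454447 + 0 = -454447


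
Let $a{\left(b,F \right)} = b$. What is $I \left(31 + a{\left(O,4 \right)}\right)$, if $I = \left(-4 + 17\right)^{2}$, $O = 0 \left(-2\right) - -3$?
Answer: $5746$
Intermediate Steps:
$O = 3$ ($O = 0 + 3 = 3$)
$I = 169$ ($I = 13^{2} = 169$)
$I \left(31 + a{\left(O,4 \right)}\right) = 169 \left(31 + 3\right) = 169 \cdot 34 = 5746$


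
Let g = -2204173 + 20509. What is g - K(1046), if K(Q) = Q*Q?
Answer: -3277780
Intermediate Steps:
K(Q) = Q²
g = -2183664
g - K(1046) = -2183664 - 1*1046² = -2183664 - 1*1094116 = -2183664 - 1094116 = -3277780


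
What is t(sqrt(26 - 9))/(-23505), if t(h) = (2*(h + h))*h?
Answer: -68/23505 ≈ -0.0028930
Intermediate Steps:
t(h) = 4*h**2 (t(h) = (2*(2*h))*h = (4*h)*h = 4*h**2)
t(sqrt(26 - 9))/(-23505) = (4*(sqrt(26 - 9))**2)/(-23505) = (4*(sqrt(17))**2)*(-1/23505) = (4*17)*(-1/23505) = 68*(-1/23505) = -68/23505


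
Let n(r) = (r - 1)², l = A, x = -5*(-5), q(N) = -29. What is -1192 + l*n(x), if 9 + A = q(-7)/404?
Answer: -648152/101 ≈ -6417.3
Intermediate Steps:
x = 25
A = -3665/404 (A = -9 - 29/404 = -3665/404 ≈ -9.0718)
l = -3665/404 ≈ -9.0718
n(r) = (-1 + r)²
-1192 + l*n(x) = -1192 - 3665*(-1 + 25)²/404 = -1192 - 3665/404*24² = -1192 - 3665/404*576 = -1192 - 527760/101 = -648152/101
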